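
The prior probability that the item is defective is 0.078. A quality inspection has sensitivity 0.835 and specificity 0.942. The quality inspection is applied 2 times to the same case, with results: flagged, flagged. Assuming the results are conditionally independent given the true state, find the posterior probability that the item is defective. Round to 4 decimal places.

Posterior P(H) ≈ 0.9460

Let H be the event that the item is defective; start with P(H) = 0.078. P('flagged'|H) = 0.835, P('flagged'|¬H) = 0.058.
Update on result 1 ('flagged'): P(H) ← 0.835·0.0780 / (0.835·0.0780 + 0.058·0.9220) = 0.065130/0.11861 = 0.5491.
Update on result 2 ('flagged'): P(H) ← 0.835·0.5491 / (0.835·0.5491 + 0.058·0.4509) = 0.45852/0.48467 = 0.9460.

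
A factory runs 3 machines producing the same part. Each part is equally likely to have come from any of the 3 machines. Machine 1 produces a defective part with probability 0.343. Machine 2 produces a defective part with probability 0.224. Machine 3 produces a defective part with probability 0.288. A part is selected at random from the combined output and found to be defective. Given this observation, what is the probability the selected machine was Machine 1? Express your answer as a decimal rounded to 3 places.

Posterior probability ≈ 0.401

P(defective|M1) = 0.343; P(defective|M2) = 0.224; P(defective|M3) = 0.288.
Prior × likelihood for each source: 0.333333·0.343=0.1143, 0.333333·0.224=0.07467, 0.333333·0.288=0.09600. Summing gives P(defective) = 0.28500.
P(Machine 1 | defective) = 0.1143 / 0.28500 = 0.401.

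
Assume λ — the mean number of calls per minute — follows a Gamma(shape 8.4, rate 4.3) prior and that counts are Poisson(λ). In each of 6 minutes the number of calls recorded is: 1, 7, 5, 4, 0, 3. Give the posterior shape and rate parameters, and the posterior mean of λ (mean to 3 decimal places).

Posterior: Gamma(shape=28.4, rate=10.3); mean ≈ 2.757

Total count ∑xᵢ = 20 over n = 6 minutes.
Gamma is conjugate to the Poisson likelihood: posterior is Gamma(shape = 8.4+20 = 28.4, rate = 4.3+6 = 10.3).
E[λ | data] = 28.4/10.3 = 2.757.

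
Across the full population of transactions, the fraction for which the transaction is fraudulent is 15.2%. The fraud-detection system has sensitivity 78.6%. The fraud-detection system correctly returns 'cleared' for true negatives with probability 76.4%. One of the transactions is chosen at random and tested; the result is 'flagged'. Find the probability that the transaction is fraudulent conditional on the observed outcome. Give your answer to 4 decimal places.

Let H be the event that the transaction is fraudulent. P(H) = 0.152, so P(¬H) = 0.848. With E the 'flagged' result, P(E|H) = 0.786 and P(E|¬H) = 0.236.
P(E) = 0.786·0.152 + 0.236·0.848 = 0.11947 + 0.20013 = 0.31960.
By Bayes' theorem, P(H|E) = 0.11947 / 0.31960 = 0.3738.

P(H | E) ≈ 0.3738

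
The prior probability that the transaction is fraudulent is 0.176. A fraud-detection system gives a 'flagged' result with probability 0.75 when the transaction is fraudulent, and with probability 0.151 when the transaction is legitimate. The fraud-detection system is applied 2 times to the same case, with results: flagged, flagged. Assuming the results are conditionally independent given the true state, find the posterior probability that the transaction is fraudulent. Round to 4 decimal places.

Posterior P(H) ≈ 0.8405

With H the event that the transaction is fraudulent, the joint likelihood of the observed sequence is P(data|H) = 0.75·0.75 = 0.56250 and P(data|¬H) = 0.151·0.151 = 0.022801.
Bayes: P(H|data) = 0.176·0.56250 / (0.176·0.56250 + 0.824·0.022801) = 0.099000/0.11779 = 0.8405.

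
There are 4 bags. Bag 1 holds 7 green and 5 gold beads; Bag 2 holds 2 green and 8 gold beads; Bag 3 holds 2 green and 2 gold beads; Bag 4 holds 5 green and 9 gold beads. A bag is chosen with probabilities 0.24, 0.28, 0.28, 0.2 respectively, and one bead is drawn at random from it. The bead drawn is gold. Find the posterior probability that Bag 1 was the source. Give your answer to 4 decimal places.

Posterior probability ≈ 0.1688

P(gold|Bag 1) = 0.4167; P(gold|Bag 2) = 0.8; P(gold|Bag 3) = 0.5; P(gold|Bag 4) = 0.6429.
Prior × likelihood for each source: 0.24·0.4167=0.1000, 0.28·0.8=0.2240, 0.28·0.5=0.1400, 0.2·0.6429=0.1286. Summing gives P(gold) = 0.59257.
P(Bag 1 | gold) = 0.1000 / 0.59257 = 0.1688.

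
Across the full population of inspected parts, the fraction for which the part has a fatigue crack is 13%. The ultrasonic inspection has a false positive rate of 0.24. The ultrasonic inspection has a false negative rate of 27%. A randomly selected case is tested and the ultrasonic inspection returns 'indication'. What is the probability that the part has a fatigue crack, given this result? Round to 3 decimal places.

Write H for 'the part has a fatigue crack'. Prior odds H:¬H = 0.13/0.87 = 0.14943. For the 'indication' outcome, the likelihood ratio is 0.73/0.24 = 3.0417.
Posterior odds = 0.14943 × 3.0417 = 0.45450, so P(H|E) = 0.45450/(1+0.45450) = 0.312.

P(H | E) ≈ 0.312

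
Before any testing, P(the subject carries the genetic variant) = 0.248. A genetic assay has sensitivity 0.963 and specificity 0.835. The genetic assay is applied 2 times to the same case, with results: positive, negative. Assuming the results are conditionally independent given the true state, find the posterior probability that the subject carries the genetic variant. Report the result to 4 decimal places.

Posterior P(H) ≈ 0.0786

Let H be the event that the subject carries the genetic variant; start with P(H) = 0.248. P('positive'|H) = 0.963, P('positive'|¬H) = 0.165.
Update on result 1 ('positive'): P(H) ← 0.963·0.2480 / (0.963·0.2480 + 0.165·0.7520) = 0.23882/0.36290 = 0.6581.
Update on result 2 ('negative'): P(H) ← 0.037·0.6581 / (0.037·0.6581 + 0.835·0.3419) = 0.024349/0.30984 = 0.0786.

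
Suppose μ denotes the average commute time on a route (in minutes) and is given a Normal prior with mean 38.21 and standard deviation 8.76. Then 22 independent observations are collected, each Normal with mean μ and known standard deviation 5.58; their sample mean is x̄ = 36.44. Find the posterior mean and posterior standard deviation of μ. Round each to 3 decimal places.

With known σ, the Normal prior is conjugate. Weight on the data is w = (n/σ²)/(n/σ² + 1/τ₀²) = 0.706569/(0.706569+0.0130314) = 0.98189.
Posterior mean = w·x̄ + (1−w)·μ₀ = 0.98189·36.44 + 0.018109·38.21 = 36.472. Posterior variance = 1/(0.706569+0.0130314) = 1.38966, so SD = 1.179.

Posterior mean ≈ 36.472; posterior SD ≈ 1.179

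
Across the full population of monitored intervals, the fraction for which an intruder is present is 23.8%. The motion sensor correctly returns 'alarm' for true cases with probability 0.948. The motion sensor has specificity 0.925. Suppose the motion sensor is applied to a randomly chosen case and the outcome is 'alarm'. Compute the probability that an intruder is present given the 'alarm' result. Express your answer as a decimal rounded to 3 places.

Let H be the event that an intruder is present. P(H) = 0.238, so P(¬H) = 0.762. With E the 'alarm' result, P(E|H) = 0.948 and P(E|¬H) = 0.075.
P(E) = 0.948·0.238 + 0.075·0.762 = 0.22562 + 0.057150 = 0.28277.
By Bayes' theorem, P(H|E) = 0.22562 / 0.28277 = 0.798.

P(H | E) ≈ 0.798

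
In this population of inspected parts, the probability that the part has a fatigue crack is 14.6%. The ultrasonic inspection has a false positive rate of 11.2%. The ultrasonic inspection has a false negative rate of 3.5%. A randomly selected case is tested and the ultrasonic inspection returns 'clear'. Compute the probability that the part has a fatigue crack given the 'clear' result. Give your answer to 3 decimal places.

P(H | E) ≈ 0.007

Let H be the event that the part has a fatigue crack. P(H) = 0.146, so P(¬H) = 0.854. With E the 'clear' result, P(E|H) = 0.035 and P(E|¬H) = 0.888.
P(E) = 0.035·0.146 + 0.888·0.854 = 0.0051100 + 0.75835 = 0.76346.
By Bayes' theorem, P(H|E) = 0.0051100 / 0.76346 = 0.007.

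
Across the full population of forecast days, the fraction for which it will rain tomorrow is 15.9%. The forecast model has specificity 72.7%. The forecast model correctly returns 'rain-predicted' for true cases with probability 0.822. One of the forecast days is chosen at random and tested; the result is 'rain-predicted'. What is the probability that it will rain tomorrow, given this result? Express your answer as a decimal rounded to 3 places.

Write H for 'it will rain tomorrow'. Prior odds H:¬H = 0.159/0.841 = 0.18906. For the 'rain-predicted' outcome, the likelihood ratio is 0.822/0.273 = 3.0110.
Posterior odds = 0.18906 × 3.0110 = 0.56926, so P(H|E) = 0.56926/(1+0.56926) = 0.363.

P(H | E) ≈ 0.363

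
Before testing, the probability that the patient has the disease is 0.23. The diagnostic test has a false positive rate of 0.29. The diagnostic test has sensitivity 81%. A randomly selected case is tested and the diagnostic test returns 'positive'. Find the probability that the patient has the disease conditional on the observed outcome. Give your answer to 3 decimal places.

P(H | E) ≈ 0.455

Let H be the event that the patient has the disease. P(H) = 0.23, so P(¬H) = 0.77. With E the 'positive' result, P(E|H) = 0.81 and P(E|¬H) = 0.29.
P(E) = 0.81·0.23 + 0.29·0.77 = 0.18630 + 0.22330 = 0.40960.
By Bayes' theorem, P(H|E) = 0.18630 / 0.40960 = 0.455.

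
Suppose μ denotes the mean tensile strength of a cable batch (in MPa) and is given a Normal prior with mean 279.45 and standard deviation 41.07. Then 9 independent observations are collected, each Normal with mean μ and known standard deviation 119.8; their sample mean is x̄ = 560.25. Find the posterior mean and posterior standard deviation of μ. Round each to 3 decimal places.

Posterior mean ≈ 423.790; posterior SD ≈ 28.631

With known σ, the Normal prior is conjugate. Weight on the data is w = (n/σ²)/(n/σ² + 1/τ₀²) = 0.00062709/(0.00062709+0.00059286) = 0.51403.
Posterior mean = w·x̄ + (1−w)·μ₀ = 0.51403·560.25 + 0.48597·279.45 = 423.790. Posterior variance = 1/(0.00062709+0.00059286) = 819.708, so SD = 28.631.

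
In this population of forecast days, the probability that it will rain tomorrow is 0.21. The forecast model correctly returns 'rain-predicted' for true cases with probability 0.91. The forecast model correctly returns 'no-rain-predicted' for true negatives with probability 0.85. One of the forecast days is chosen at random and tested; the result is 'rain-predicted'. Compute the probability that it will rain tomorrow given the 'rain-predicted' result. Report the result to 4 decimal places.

Let H be the event that it will rain tomorrow. P(H) = 0.21, so P(¬H) = 0.79. With E the 'rain-predicted' result, P(E|H) = 0.91 and P(E|¬H) = 0.15.
P(E) = 0.91·0.21 + 0.15·0.79 = 0.19110 + 0.11850 = 0.30960.
By Bayes' theorem, P(H|E) = 0.19110 / 0.30960 = 0.6172.

P(H | E) ≈ 0.6172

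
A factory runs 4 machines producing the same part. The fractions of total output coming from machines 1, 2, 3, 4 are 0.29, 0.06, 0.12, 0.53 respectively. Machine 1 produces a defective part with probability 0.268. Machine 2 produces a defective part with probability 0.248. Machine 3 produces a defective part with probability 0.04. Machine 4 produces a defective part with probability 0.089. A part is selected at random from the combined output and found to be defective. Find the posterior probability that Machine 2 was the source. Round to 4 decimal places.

P(defective|M1) = 0.268; P(defective|M2) = 0.248; P(defective|M3) = 0.04; P(defective|M4) = 0.089.
Prior × likelihood for each source: 0.29·0.268=0.07772, 0.06·0.248=0.01488, 0.12·0.04=0.004800, 0.53·0.089=0.04717. Summing gives P(defective) = 0.14457.
P(Machine 2 | defective) = 0.01488 / 0.14457 = 0.1029.

Posterior probability ≈ 0.1029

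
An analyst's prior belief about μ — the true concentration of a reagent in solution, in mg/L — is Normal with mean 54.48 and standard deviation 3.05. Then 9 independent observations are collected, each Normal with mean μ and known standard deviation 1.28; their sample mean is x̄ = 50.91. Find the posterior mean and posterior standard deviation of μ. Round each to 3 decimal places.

Prior precision 1/τ₀² = 1/3.05² = 0.107498; data precision n/σ² = 9/1.28² = 5.49316.
Posterior precision = 0.107498 + 5.49316 = 5.60066, giving posterior SD = 1/√5.60066 = 0.423.
Posterior mean = (0.107498·54.48 + 5.49316·50.91) / 5.60066 = 50.979.

Posterior mean ≈ 50.979; posterior SD ≈ 0.423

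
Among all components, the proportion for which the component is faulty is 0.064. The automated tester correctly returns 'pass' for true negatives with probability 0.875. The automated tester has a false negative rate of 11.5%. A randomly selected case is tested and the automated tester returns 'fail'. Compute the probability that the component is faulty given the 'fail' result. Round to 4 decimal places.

P(H | E) ≈ 0.3262

Write H for 'the component is faulty'. Prior odds H:¬H = 0.064/0.936 = 0.068376. For the 'fail' outcome, the likelihood ratio is 0.885/0.125 = 7.0800.
Posterior odds = 0.068376 × 7.0800 = 0.48410, so P(H|E) = 0.48410/(1+0.48410) = 0.3262.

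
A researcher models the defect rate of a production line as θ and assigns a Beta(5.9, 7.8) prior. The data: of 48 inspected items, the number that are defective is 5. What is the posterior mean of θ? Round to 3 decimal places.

Posterior mean ≈ 0.177

The binomial likelihood is conjugate to the Beta prior: with 5 successes and 43 failures, the posterior is Beta(5.9+5, 7.8+43) = Beta(10.9, 50.8).
E[θ | data] = 10.9/(10.9+50.8) = 0.177.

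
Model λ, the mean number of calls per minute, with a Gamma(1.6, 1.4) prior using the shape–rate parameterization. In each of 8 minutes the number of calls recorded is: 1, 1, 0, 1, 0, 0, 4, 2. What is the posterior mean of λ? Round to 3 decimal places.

The Poisson likelihood adds the total count to the shape and the number of exposure periods to the rate. Here ∑xᵢ = 9 and n = 8, so shape 1.6→10.6 and rate 1.4→9.4.
Posterior mean = shape/rate = 10.6/9.4 = 1.128.

Posterior mean ≈ 1.128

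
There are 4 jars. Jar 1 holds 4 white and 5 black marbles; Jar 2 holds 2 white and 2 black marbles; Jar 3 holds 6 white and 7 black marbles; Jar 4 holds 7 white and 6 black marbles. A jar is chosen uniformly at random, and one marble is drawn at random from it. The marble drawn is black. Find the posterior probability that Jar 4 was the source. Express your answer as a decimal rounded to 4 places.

Tabulate prior·likelihood by source: [1] prior 0.25, lik 0.5556, product 0.1389; [2] prior 0.25, lik 0.5, product 0.1250; [3] prior 0.25, lik 0.5385, product 0.1346; [4] prior 0.25, lik 0.4615, product 0.1154.
Normalizing constant = 0.51389; the posterior for Jar 4 is its product over the sum, 0.1154/0.51389 = 0.2245.

Posterior probability ≈ 0.2245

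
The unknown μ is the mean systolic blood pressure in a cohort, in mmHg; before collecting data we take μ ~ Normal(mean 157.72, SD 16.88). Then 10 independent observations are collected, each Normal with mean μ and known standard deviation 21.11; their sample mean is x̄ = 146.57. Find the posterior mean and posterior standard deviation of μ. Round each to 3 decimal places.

Prior precision 1/τ₀² = 1/16.88² = 0.00350958; data precision n/σ² = 10/21.11² = 0.0224400.
Posterior precision = 0.00350958 + 0.0224400 = 0.0259496, giving posterior SD = 1/√0.0259496 = 6.208.
Posterior mean = (0.00350958·157.72 + 0.0224400·146.57) / 0.0259496 = 148.078.

Posterior mean ≈ 148.078; posterior SD ≈ 6.208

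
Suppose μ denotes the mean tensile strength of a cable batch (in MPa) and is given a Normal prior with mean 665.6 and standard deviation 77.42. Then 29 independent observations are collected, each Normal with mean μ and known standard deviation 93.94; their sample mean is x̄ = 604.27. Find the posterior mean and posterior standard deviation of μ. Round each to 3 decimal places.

Posterior mean ≈ 607.233; posterior SD ≈ 17.018

Prior precision 1/τ₀² = 1/77.42² = 0.00016684; data precision n/σ² = 29/93.94² = 0.00328622.
Posterior precision = 0.00016684 + 0.00328622 = 0.00345306, giving posterior SD = 1/√0.00345306 = 17.018.
Posterior mean = (0.00016684·665.6 + 0.00328622·604.27) / 0.00345306 = 607.233.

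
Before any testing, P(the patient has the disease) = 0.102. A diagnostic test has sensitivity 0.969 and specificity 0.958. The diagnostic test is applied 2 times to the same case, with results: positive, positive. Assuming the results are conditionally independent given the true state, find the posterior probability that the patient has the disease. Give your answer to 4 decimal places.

Posterior P(H) ≈ 0.9837

Let H be the event that the patient has the disease; start with P(H) = 0.102. P('positive'|H) = 0.969, P('positive'|¬H) = 0.042.
Update on result 1 ('positive'): P(H) ← 0.969·0.1020 / (0.969·0.1020 + 0.042·0.8980) = 0.098838/0.13655 = 0.7238.
Update on result 2 ('positive'): P(H) ← 0.969·0.7238 / (0.969·0.7238 + 0.042·0.2762) = 0.70136/0.71296 = 0.9837.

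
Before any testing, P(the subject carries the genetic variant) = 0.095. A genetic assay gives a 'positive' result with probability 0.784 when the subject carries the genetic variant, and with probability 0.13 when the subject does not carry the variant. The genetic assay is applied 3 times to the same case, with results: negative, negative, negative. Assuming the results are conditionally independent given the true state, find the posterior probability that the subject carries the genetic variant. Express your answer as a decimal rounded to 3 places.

Let H be the event that the subject carries the genetic variant; start with P(H) = 0.095. P('positive'|H) = 0.784, P('positive'|¬H) = 0.13.
Update on result 1 ('negative'): P(H) ← 0.216·0.0950 / (0.216·0.0950 + 0.87·0.9050) = 0.020520/0.80787 = 0.0254.
Update on result 2 ('negative'): P(H) ← 0.216·0.0254 / (0.216·0.0254 + 0.87·0.9746) = 0.0054864/0.85339 = 0.0064.
Update on result 3 ('negative'): P(H) ← 0.216·0.0064 / (0.216·0.0064 + 0.87·0.9936) = 0.0013887/0.86580 = 0.0016.

Posterior P(H) ≈ 0.002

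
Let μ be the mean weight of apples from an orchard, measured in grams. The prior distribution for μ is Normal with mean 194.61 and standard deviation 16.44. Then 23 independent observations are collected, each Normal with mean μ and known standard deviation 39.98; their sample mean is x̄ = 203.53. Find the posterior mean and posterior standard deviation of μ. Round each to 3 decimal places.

Posterior mean ≈ 201.706; posterior SD ≈ 7.435

With known σ, the Normal prior is conjugate. Weight on the data is w = (n/σ²)/(n/σ² + 1/τ₀²) = 0.0143894/(0.0143894+0.00369995) = 0.79546.
Posterior mean = w·x̄ + (1−w)·μ₀ = 0.79546·203.53 + 0.20454·194.61 = 201.706. Posterior variance = 1/(0.0143894+0.00369995) = 55.2812, so SD = 7.435.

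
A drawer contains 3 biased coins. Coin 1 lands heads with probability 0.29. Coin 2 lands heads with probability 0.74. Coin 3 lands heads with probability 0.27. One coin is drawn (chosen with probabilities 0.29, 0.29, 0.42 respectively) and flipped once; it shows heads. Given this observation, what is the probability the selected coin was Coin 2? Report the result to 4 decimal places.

Posterior probability ≈ 0.5207

Tabulate prior·likelihood by source: [1] prior 0.29, lik 0.29, product 0.08410; [2] prior 0.29, lik 0.74, product 0.2146; [3] prior 0.42, lik 0.27, product 0.1134.
Normalizing constant = 0.41210; the posterior for Coin 2 is its product over the sum, 0.2146/0.41210 = 0.5207.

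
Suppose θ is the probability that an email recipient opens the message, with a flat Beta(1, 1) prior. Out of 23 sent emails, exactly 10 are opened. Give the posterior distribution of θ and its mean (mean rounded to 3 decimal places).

Posterior: Beta(11, 14); mean ≈ 0.440

The binomial likelihood is conjugate to the Beta prior: with 10 successes and 13 failures, the posterior is Beta(1+10, 1+13) = Beta(11, 14).
E[θ | data] = 11/(11+14) = 0.440.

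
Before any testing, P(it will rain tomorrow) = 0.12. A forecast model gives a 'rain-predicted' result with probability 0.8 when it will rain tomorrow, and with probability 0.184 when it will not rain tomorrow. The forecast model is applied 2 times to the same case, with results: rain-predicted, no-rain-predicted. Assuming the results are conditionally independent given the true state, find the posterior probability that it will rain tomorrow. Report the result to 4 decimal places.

Posterior P(H) ≈ 0.1269

Let H be the event that it will rain tomorrow; start with P(H) = 0.12. P('rain-predicted'|H) = 0.8, P('rain-predicted'|¬H) = 0.184.
Update on result 1 ('rain-predicted'): P(H) ← 0.8·0.1200 / (0.8·0.1200 + 0.184·0.8800) = 0.096000/0.25792 = 0.3722.
Update on result 2 ('no-rain-predicted'): P(H) ← 0.2·0.3722 / (0.2·0.3722 + 0.816·0.6278) = 0.074442/0.58672 = 0.1269.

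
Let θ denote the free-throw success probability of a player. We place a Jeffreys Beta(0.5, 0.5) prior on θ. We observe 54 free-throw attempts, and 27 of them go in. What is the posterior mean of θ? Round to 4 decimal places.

Posterior mean ≈ 0.5000

Observing 27 successes and 27 failures updates Beta(0.5, 0.5) by adding the success and failure counts to the two shape parameters: α = 0.5+27 = 27.5, β = 0.5+27 = 27.5.
Posterior mean = α/(α+β) = 27.5/55 = 0.5000.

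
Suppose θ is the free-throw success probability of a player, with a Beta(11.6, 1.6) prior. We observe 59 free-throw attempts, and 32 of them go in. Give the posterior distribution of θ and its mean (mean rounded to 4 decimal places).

The binomial likelihood is conjugate to the Beta prior: with 32 successes and 27 failures, the posterior is Beta(11.6+32, 1.6+27) = Beta(43.6, 28.6).
Posterior mean = α/(α+β) = 43.6/72.2 = 0.6039.

Posterior: Beta(43.6, 28.6); mean ≈ 0.6039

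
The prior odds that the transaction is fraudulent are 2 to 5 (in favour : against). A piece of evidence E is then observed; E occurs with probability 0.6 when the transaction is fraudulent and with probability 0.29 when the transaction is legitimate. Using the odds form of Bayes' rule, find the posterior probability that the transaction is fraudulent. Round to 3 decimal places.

Prior odds = 2/5 = 0.40000.
Likelihood ratio for E = 0.6/0.29 = 2.0690.
Posterior odds = prior odds × LR = 0.82759.
Posterior probability = odds/(1+odds) = 0.82759/1.8276 = 0.453.

Posterior probability ≈ 0.453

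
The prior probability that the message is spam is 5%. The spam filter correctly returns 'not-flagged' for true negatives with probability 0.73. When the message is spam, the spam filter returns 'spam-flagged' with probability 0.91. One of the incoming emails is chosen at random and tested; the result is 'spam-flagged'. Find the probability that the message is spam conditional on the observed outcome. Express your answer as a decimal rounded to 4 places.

P(H | E) ≈ 0.1507

Write H for 'the message is spam'. Prior odds H:¬H = 0.05/0.95 = 0.052632. For the 'spam-flagged' outcome, the likelihood ratio is 0.91/0.27 = 3.3704.
Posterior odds = 0.052632 × 3.3704 = 0.17739, so P(H|E) = 0.17739/(1+0.17739) = 0.1507.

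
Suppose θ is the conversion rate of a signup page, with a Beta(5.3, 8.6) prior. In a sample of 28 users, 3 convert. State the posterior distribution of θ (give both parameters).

Posterior: Beta(8.3, 33.6)

Observing 3 successes and 25 failures updates Beta(5.3, 8.6) by adding the success and failure counts to the two shape parameters: α = 5.3+3 = 8.3, β = 8.6+25 = 33.6.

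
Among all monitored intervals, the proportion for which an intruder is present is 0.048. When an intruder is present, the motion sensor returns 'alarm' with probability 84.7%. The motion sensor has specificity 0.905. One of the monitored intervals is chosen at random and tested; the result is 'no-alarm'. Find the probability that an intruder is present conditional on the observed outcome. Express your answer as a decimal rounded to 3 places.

P(H | E) ≈ 0.008

Write H for 'an intruder is present'. Prior odds H:¬H = 0.048/0.952 = 0.050420. For the 'no-alarm' outcome, the likelihood ratio is 0.153/0.905 = 0.16906.
Posterior odds = 0.050420 × 0.16906 = 0.0085241, so P(H|E) = 0.0085241/(1+0.0085241) = 0.008.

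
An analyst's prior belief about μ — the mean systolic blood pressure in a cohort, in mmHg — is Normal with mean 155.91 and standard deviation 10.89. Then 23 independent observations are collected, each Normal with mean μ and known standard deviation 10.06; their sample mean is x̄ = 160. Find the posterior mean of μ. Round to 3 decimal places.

With known σ, the Normal prior is conjugate. Weight on the data is w = (n/σ²)/(n/σ² + 1/τ₀²) = 0.227265/(0.227265+0.00843226) = 0.96422.
Posterior mean = w·x̄ + (1−w)·μ₀ = 0.96422·160 + 0.035776·155.91 = 159.854.

Posterior mean ≈ 159.854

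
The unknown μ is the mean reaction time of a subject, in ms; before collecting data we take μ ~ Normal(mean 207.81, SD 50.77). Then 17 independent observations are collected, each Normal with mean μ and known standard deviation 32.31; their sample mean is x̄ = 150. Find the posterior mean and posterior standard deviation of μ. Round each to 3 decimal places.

Posterior mean ≈ 151.345; posterior SD ≈ 7.745

With known σ, the Normal prior is conjugate. Weight on the data is w = (n/σ²)/(n/σ² + 1/τ₀²) = 0.0162845/(0.0162845+0.00038796) = 0.97673.
Posterior mean = w·x̄ + (1−w)·μ₀ = 0.97673·150 + 0.023269·207.81 = 151.345. Posterior variance = 1/(0.0162845+0.00038796) = 59.9791, so SD = 7.745.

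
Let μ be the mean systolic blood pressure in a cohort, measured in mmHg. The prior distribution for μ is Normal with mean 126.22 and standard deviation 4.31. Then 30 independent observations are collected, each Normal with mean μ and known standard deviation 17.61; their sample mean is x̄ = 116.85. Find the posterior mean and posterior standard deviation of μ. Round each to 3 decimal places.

With known σ, the Normal prior is conjugate. Weight on the data is w = (n/σ²)/(n/σ² + 1/τ₀²) = 0.0967392/(0.0967392+0.0538326) = 0.64248.
Posterior mean = w·x̄ + (1−w)·μ₀ = 0.64248·116.85 + 0.35752·126.22 = 120.200. Posterior variance = 1/(0.0967392+0.0538326) = 6.64135, so SD = 2.577.

Posterior mean ≈ 120.200; posterior SD ≈ 2.577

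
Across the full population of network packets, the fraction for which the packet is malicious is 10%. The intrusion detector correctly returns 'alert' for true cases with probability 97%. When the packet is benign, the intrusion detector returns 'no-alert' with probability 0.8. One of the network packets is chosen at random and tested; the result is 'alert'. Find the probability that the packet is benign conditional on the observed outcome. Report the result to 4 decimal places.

Let H be the event that the packet is malicious. P(H) = 0.1, so P(¬H) = 0.9. With E the 'alert' result, P(E|H) = 0.97 and P(E|¬H) = 0.2.
P(E) = 0.97·0.1 + 0.2·0.9 = 0.097000 + 0.18000 = 0.27700.
By Bayes' theorem, P(H|E) = 0.097000 / 0.27700 = 0.3502. Hence P(¬H|E) = 1 − 0.3502 = 0.6498.

P(¬H | E) ≈ 0.6498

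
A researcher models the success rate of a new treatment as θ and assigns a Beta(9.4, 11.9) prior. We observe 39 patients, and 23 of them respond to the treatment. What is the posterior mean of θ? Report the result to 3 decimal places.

The binomial likelihood is conjugate to the Beta prior: with 23 successes and 16 failures, the posterior is Beta(9.4+23, 11.9+16) = Beta(32.4, 27.9).
E[θ | data] = 32.4/(32.4+27.9) = 0.537.

Posterior mean ≈ 0.537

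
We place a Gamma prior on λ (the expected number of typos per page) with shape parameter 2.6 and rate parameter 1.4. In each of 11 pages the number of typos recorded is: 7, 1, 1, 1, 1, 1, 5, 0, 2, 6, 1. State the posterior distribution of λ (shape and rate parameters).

Posterior: Gamma(shape=28.6, rate=12.4)

Total count ∑xᵢ = 26 over n = 11 pages.
Gamma is conjugate to the Poisson likelihood: posterior is Gamma(shape = 2.6+26 = 28.6, rate = 1.4+11 = 12.4).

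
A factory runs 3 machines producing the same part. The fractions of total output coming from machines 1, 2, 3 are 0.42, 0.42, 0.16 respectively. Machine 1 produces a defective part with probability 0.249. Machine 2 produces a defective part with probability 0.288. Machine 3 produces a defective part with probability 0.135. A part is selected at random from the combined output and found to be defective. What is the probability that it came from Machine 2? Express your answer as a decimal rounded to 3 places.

Tabulate prior·likelihood by source: [1] prior 0.42, lik 0.249, product 0.1046; [2] prior 0.42, lik 0.288, product 0.1210; [3] prior 0.16, lik 0.135, product 0.02160.
Normalizing constant = 0.24714; the posterior for Machine 2 is its product over the sum, 0.1210/0.24714 = 0.489.

Posterior probability ≈ 0.489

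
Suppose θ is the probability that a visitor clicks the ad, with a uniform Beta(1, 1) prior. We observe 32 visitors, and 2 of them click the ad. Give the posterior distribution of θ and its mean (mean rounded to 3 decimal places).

Posterior: Beta(3, 31); mean ≈ 0.088

Observing 2 successes and 30 failures updates Beta(1, 1) by adding the success and failure counts to the two shape parameters: α = 1+2 = 3, β = 1+30 = 31.
E[θ | data] = 3/(3+31) = 0.088.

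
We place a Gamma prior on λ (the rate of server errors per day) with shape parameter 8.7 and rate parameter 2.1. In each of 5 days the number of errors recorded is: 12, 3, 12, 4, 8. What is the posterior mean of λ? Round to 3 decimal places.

Posterior mean ≈ 6.718

The Poisson likelihood adds the total count to the shape and the number of exposure periods to the rate. Here ∑xᵢ = 39 and n = 5, so shape 8.7→47.7 and rate 2.1→7.1.
E[λ | data] = 47.7/7.1 = 6.718.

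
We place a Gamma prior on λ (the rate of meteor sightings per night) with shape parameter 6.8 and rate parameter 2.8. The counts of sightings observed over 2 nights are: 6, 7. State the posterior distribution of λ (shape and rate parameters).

Posterior: Gamma(shape=19.8, rate=4.8)

The Poisson likelihood adds the total count to the shape and the number of exposure periods to the rate. Here ∑xᵢ = 13 and n = 2, so shape 6.8→19.8 and rate 2.8→4.8.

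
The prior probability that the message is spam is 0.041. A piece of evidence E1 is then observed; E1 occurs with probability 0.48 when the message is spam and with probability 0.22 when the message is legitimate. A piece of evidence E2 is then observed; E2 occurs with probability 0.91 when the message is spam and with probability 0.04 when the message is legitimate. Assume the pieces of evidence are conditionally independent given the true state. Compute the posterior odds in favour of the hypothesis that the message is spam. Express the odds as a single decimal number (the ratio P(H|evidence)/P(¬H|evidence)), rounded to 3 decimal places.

Posterior odds ≈ 2.122

Prior odds = 0.041/(1−0.041) = 0.042753.
Likelihood ratio for E1 = 0.48/0.22 = 2.1818.
Likelihood ratio for E2 = 0.91/0.04 = 22.750.
Posterior odds = prior odds × LR₁ × LR₂ = 2.1221.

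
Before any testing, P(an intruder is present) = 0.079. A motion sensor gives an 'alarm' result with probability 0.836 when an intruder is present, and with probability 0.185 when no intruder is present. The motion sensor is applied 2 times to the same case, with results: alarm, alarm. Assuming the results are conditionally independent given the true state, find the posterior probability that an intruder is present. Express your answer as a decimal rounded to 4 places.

Posterior P(H) ≈ 0.6366

Let H be the event that an intruder is present; start with P(H) = 0.079. P('alarm'|H) = 0.836, P('alarm'|¬H) = 0.185.
Update on result 1 ('alarm'): P(H) ← 0.836·0.0790 / (0.836·0.0790 + 0.185·0.9210) = 0.066044/0.23643 = 0.2793.
Update on result 2 ('alarm'): P(H) ← 0.836·0.2793 / (0.836·0.2793 + 0.185·0.7207) = 0.23353/0.36685 = 0.6366.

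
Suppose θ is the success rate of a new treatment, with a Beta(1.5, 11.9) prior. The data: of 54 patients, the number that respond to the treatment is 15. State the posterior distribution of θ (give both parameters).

Observing 15 successes and 39 failures updates Beta(1.5, 11.9) by adding the success and failure counts to the two shape parameters: α = 1.5+15 = 16.5, β = 11.9+39 = 50.9.

Posterior: Beta(16.5, 50.9)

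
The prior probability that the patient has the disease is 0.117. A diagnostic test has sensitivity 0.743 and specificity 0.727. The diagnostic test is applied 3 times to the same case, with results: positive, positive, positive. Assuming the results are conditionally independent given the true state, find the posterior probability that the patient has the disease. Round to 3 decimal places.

Let H be the event that the patient has the disease; start with P(H) = 0.117. P('positive'|H) = 0.743, P('positive'|¬H) = 0.273.
Update on result 1 ('positive'): P(H) ← 0.743·0.1170 / (0.743·0.1170 + 0.273·0.8830) = 0.086931/0.32799 = 0.2650.
Update on result 2 ('positive'): P(H) ← 0.743·0.2650 / (0.743·0.2650 + 0.273·0.7350) = 0.19693/0.39757 = 0.4953.
Update on result 3 ('positive'): P(H) ← 0.743·0.4953 / (0.743·0.4953 + 0.273·0.5047) = 0.36803/0.50580 = 0.7276.

Posterior P(H) ≈ 0.728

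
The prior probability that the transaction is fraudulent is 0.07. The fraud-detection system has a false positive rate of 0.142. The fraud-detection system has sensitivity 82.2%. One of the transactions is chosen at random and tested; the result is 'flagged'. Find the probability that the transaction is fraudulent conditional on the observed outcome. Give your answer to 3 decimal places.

P(H | E) ≈ 0.303

Let H be the event that the transaction is fraudulent. P(H) = 0.07, so P(¬H) = 0.93. With E the 'flagged' result, P(E|H) = 0.822 and P(E|¬H) = 0.142.
P(E) = 0.822·0.07 + 0.142·0.93 = 0.057540 + 0.13206 = 0.18960.
By Bayes' theorem, P(H|E) = 0.057540 / 0.18960 = 0.303.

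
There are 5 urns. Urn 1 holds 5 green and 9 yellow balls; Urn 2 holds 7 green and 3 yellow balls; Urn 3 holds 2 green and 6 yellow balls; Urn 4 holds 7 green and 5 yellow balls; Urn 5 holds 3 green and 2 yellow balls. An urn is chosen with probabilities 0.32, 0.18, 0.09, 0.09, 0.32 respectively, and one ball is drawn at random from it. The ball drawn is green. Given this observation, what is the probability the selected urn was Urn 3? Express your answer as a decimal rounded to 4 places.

Tabulate prior·likelihood by source: [1] prior 0.32, lik 0.3571, product 0.1143; [2] prior 0.18, lik 0.7, product 0.1260; [3] prior 0.09, lik 0.25, product 0.02250; [4] prior 0.09, lik 0.5833, product 0.05250; [5] prior 0.32, lik 0.6, product 0.1920.
Normalizing constant = 0.50729; the posterior for Urn 3 is its product over the sum, 0.02250/0.50729 = 0.0444.

Posterior probability ≈ 0.0444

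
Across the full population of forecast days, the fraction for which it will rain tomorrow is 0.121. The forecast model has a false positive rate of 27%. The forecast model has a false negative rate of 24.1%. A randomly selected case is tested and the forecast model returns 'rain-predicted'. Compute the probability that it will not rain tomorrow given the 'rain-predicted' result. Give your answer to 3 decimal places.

Let H be the event that it will rain tomorrow. P(H) = 0.121, so P(¬H) = 0.879. With E the 'rain-predicted' result, P(E|H) = 0.759 and P(E|¬H) = 0.27.
P(E) = 0.759·0.121 + 0.27·0.879 = 0.091839 + 0.23733 = 0.32917.
By Bayes' theorem, P(H|E) = 0.091839 / 0.32917 = 0.279. Hence P(¬H|E) = 1 − 0.279 = 0.721.

P(¬H | E) ≈ 0.721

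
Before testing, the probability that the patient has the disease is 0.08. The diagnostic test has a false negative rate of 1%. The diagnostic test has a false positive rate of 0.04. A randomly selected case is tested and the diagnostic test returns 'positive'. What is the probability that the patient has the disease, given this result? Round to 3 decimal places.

P(H | E) ≈ 0.683

Write H for 'the patient has the disease'. Prior odds H:¬H = 0.08/0.92 = 0.086957. For the 'positive' outcome, the likelihood ratio is 0.99/0.04 = 24.750.
Posterior odds = 0.086957 × 24.750 = 2.1522, so P(H|E) = 2.1522/(1+2.1522) = 0.683.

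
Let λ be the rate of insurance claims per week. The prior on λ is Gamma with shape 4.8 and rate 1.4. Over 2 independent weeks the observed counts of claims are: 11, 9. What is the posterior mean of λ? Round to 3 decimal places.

Total count ∑xᵢ = 20 over n = 2 weeks.
Gamma is conjugate to the Poisson likelihood: posterior is Gamma(shape = 4.8+20 = 24.8, rate = 1.4+2 = 3.4).
E[λ | data] = 24.8/3.4 = 7.294.

Posterior mean ≈ 7.294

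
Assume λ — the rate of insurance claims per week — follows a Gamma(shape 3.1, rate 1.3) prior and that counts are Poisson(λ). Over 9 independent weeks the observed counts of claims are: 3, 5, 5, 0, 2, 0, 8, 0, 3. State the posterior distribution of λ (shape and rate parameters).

Total count ∑xᵢ = 26 over n = 9 weeks.
Gamma is conjugate to the Poisson likelihood: posterior is Gamma(shape = 3.1+26 = 29.1, rate = 1.3+9 = 10.3).

Posterior: Gamma(shape=29.1, rate=10.3)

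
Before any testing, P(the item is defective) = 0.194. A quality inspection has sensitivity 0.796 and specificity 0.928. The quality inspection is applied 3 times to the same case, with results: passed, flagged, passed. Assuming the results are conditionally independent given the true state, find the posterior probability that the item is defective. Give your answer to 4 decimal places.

With H the event that the item is defective, the joint likelihood of the observed sequence is P(data|H) = 0.204·0.796·0.204 = 0.033126 and P(data|¬H) = 0.928·0.072·0.928 = 0.062005.
Bayes: P(H|data) = 0.194·0.033126 / (0.194·0.033126 + 0.806·0.062005) = 0.0064265/0.056403 = 0.1139.

Posterior P(H) ≈ 0.1139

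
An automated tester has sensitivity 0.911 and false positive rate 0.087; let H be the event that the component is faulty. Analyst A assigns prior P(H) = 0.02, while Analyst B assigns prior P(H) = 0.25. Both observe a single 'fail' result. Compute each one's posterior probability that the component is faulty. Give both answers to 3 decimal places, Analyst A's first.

The likelihood ratio for a 'fail' result is 0.911/0.087 = 10.471.
Analyst A: prior odds 0.02/0.98 = 0.020408; posterior odds 0.21370; posterior probability 0.176.
Analyst B: prior odds 0.25/0.75 = 0.33333; posterior odds 3.4904; posterior probability 0.777.

Analyst A: 0.176; Analyst B: 0.777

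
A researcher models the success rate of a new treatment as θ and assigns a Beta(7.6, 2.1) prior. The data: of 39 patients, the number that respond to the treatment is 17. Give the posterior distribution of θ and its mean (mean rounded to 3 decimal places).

Posterior: Beta(24.6, 24.1); mean ≈ 0.505

Observing 17 successes and 22 failures updates Beta(7.6, 2.1) by adding the success and failure counts to the two shape parameters: α = 7.6+17 = 24.6, β = 2.1+22 = 24.1.
Posterior mean = α/(α+β) = 24.6/48.7 = 0.505.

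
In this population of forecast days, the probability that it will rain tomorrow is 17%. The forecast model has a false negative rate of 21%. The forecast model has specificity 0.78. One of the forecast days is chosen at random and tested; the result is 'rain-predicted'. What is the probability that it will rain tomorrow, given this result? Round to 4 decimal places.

P(H | E) ≈ 0.4238

Let H be the event that it will rain tomorrow. P(H) = 0.17, so P(¬H) = 0.83. With E the 'rain-predicted' result, P(E|H) = 0.79 and P(E|¬H) = 0.22.
P(E) = 0.79·0.17 + 0.22·0.83 = 0.13430 + 0.18260 = 0.31690.
By Bayes' theorem, P(H|E) = 0.13430 / 0.31690 = 0.4238.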